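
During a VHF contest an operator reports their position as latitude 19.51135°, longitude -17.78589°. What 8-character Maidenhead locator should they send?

Add 180° to longitude and 90° to latitude: 162.21411, 109.51135.
Field: 162.21411/20 → 8 → I, 109.51135/10 → 10 → K; chars IK.
Square: 2.21411/2 → 1, 9.51135/1 → 9; chars 19.
Subsquare: 0.21411/0.0833333 → 2 → c, 0.51135/0.0416667 → 12 → m; chars cm.
Extended square: 0.04744/0.00833333 → 5, 0.01135/0.00416667 → 2; chars 52.

IK19cm52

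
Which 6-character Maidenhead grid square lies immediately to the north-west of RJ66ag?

RJ56xh

Longitude subsquare a = 0; −1 → -1, wraps to 23 = x, carry into square.
Longitude square 6; −1 → 5.
Latitude subsquare g = 6; +1 → 7 = h.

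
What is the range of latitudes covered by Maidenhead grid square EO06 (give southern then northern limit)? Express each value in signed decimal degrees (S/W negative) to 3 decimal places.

Field E=4, O=14: +4·20° lon, +14·10° lat → SW at lon -100°, lat 50°.
Square 0, 6: +0·2° lon, +6·1° lat → SW at lon -100°, lat 56°.
Cell spans 2° lon × 1° lat.
south 56.000, north 57.000.

56.000, 57.000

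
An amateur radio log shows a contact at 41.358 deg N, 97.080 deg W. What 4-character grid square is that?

Add 180° to longitude and 90° to latitude: 82.92, 131.36.
Field: lon ⌊82.92/20⌋ = 4 → E; lat ⌊131.36/10⌋ = 13 → N.
Square: lon ⌊2.92/2⌋ = 1; lat ⌊1.36/1⌋ = 1.

EN11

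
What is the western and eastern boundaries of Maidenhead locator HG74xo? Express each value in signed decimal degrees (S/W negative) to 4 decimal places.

Field H=7, G=6: +7·20° lon, +6·10° lat → SW at lon -40°, lat -30°.
Square 7, 4: +7·2° lon, +4·1° lat → SW at lon -26°, lat -26°.
Subsquare x=23, o=14: +23·0.0833333° lon, +14·0.0416667° lat → SW at lon -24.0833°, lat -25.4167°.
Cell spans 0.0833333° lon × 0.0416667° lat.
west -24.0833, east -24.0000.

-24.0833, -24.0000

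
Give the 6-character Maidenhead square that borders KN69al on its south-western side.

KN59xk

Longitude subsquare a = 0; −1 → -1, wraps to 23 = x, carry into square.
Longitude square 6; −1 → 5.
Latitude subsquare l = 11; −1 → 10 = k.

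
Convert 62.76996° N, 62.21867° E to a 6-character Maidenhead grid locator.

Shift to the Maidenhead origin (180°W, 90°S): lon 242.2187, lat 152.7700.
Field: lon ⌊242.2187/20⌋ = 12 → M; lat ⌊152.7700/10⌋ = 15 → P.
Square: lon ⌊2.2187/2⌋ = 1; lat ⌊2.7700/1⌋ = 2.
Subsquare: lon ⌊0.2187/0.0833333⌋ = 2 → c; lat ⌊0.7700/0.0416667⌋ = 18 → s.

MP12cs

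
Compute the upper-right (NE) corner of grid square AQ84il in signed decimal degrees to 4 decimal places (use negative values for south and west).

74.5000, -163.2500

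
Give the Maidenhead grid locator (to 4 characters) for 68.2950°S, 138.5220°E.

Offset from 180°W / 90°S: lon 318.52°, lat 21.70°.
Field: 318.52/20 → 15 → P, 21.70/10 → 2 → C; chars PC.
Square: 18.52/2 → 9, 1.70/1 → 1; chars 91.

PC91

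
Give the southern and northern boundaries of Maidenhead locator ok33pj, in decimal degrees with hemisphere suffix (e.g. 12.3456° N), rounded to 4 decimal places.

13.3750° N, 13.4167° N

Field O=14, K=10: +14·20° lon, +10·10° lat → SW at lon 100°, lat 10°.
Square 3, 3: +3·2° lon, +3·1° lat → SW at lon 106°, lat 13°.
Subsquare p=15, j=9: +15·0.0833333° lon, +9·0.0416667° lat → SW at lon 107.25°, lat 13.375°.
Cell spans 0.0833333° lon × 0.0416667° lat.
south 13.3750° N, north 13.4167° N.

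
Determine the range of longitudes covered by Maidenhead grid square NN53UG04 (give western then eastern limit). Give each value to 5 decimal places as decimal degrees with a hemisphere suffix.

Field N=13, N=13: +13·20° lon, +13·10° lat → SW at lon 80°, lat 40°.
Square 5, 3: +5·2° lon, +3·1° lat → SW at lon 90°, lat 43°.
Subsquare u=20, g=6: +20·0.0833333° lon, +6·0.0416667° lat → SW at lon 91.6667°, lat 43.25°.
Extended square 0, 4: +0·0.00833333° lon, +4·0.00416667° lat → SW at lon 91.6667°, lat 43.2667°.
Cell spans 0.00833333° lon × 0.00416667° lat.
west 91.66667° E, east 91.67500° E.

91.66667° E, 91.67500° E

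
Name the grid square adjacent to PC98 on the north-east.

QC09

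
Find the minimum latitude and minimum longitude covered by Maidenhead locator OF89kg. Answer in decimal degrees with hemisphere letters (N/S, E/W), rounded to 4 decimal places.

Field O=14, F=5: +14·20° lon, +5·10° lat → SW at lon 100°, lat -40°.
Square 8, 9: +8·2° lon, +9·1° lat → SW at lon 116°, lat -31°.
Subsquare k=10, g=6: +10·0.0833333° lon, +6·0.0416667° lat → SW at lon 116.833°, lat -30.75°.
latitude 30.7500° S, longitude 116.8333° E.

30.7500° S, 116.8333° E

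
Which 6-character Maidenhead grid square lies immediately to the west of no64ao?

Longitude subsquare a = 0; −1 → -1, wraps to 23 = x, carry into square.
Longitude square 6; −1 → 5.
The latitude characters are unchanged.

NO54xo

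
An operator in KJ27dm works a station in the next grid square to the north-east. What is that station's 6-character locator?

KJ27en

Longitude subsquare d = 3; +1 → 4 = e.
Latitude subsquare m = 12; +1 → 13 = n.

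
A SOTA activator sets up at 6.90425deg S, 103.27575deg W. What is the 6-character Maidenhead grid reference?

Add 180° to longitude and 90° to latitude: 76.7242, 83.0957.
Field: lon ⌊76.7242/20⌋ = 3 → D; lat ⌊83.0957/10⌋ = 8 → I.
Square: lon ⌊16.7242/2⌋ = 8; lat ⌊3.0957/1⌋ = 3.
Subsquare: lon ⌊0.7242/0.0833333⌋ = 8 → i; lat ⌊0.0957/0.0416667⌋ = 2 → c.

DI83ic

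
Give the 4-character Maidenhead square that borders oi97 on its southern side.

Latitude square 7; −1 → 6.
The longitude characters are unchanged.

OI96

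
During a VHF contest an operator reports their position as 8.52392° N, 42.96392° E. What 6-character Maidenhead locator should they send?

LJ18lm

Shift to the Maidenhead origin (180°W, 90°S): lon 222.9639, lat 98.5239.
Field: 222.9639/20 → 11 → L, 98.5239/10 → 9 → J; chars LJ.
Square: 2.9639/2 → 1, 8.5239/1 → 8; chars 18.
Subsquare: 0.9639/0.0833333 → 11 → l, 0.5239/0.0416667 → 12 → m; chars lm.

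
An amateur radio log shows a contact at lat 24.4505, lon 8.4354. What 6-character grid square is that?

Add 180° to longitude and 90° to latitude: 188.4354, 114.4505.
Field: 188.4354/20 → 9 → J, 114.4505/10 → 11 → L; chars JL.
Square: 8.4354/2 → 4, 4.4505/1 → 4; chars 44.
Subsquare: 0.4354/0.0833333 → 5 → f, 0.4505/0.0416667 → 10 → k; chars fk.

JL44fk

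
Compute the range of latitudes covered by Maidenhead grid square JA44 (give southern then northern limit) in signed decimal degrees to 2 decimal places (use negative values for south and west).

-86.00, -85.00

Field J=9, A=0: +9·20° lon, +0·10° lat → SW at lon 0°, lat -90°.
Square 4, 4: +4·2° lon, +4·1° lat → SW at lon 8°, lat -86°.
Cell spans 2° lon × 1° lat.
south -86.00, north -85.00.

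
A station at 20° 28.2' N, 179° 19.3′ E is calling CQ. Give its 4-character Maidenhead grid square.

Offset from 180°W / 90°S: lon 359.32°, lat 110.47°.
Field: lon ⌊359.32/20⌋ = 17 → R; lat ⌊110.47/10⌋ = 11 → L.
Square: lon ⌊19.32/2⌋ = 9; lat ⌊0.47/1⌋ = 0.

RL90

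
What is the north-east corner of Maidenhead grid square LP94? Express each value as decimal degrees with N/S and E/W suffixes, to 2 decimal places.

65.00° N, 60.00° E

Field L=11, P=15: +11·20° lon, +15·10° lat → SW at lon 40°, lat 60°.
Square 9, 4: +9·2° lon, +4·1° lat → SW at lon 58°, lat 64°.
Cell spans 2° lon × 1° lat. NE corner is SW corner plus one full cell.
latitude 65.00° N, longitude 60.00° E.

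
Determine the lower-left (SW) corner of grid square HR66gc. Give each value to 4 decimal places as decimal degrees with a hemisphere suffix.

Field H=7, R=17: +7·20° lon, +17·10° lat → SW at lon -40°, lat 80°.
Square 6, 6: +6·2° lon, +6·1° lat → SW at lon -28°, lat 86°.
Subsquare g=6, c=2: +6·0.0833333° lon, +2·0.0416667° lat → SW at lon -27.5°, lat 86.0833°.
latitude 86.0833° N, longitude 27.5000° W.

86.0833° N, 27.5000° W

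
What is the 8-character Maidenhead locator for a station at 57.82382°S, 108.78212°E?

Offset from 180°W / 90°S: lon 288.78212°, lat 32.17618°.
Field: lon ⌊288.78212/20⌋ = 14 → O; lat ⌊32.17618/10⌋ = 3 → D.
Square: lon ⌊8.78212/2⌋ = 4; lat ⌊2.17618/1⌋ = 2.
Subsquare: lon ⌊0.78212/0.0833333⌋ = 9 → j; lat ⌊0.17618/0.0416667⌋ = 4 → e.
Extended square: lon ⌊0.03212/0.00833333⌋ = 3; lat ⌊0.00951/0.00416667⌋ = 2.

OD42je32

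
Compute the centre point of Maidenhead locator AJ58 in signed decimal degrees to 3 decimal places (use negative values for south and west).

8.500, -169.000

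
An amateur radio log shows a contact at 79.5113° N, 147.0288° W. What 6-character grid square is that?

BQ69lm

Add 180° to longitude and 90° to latitude: 32.9712, 169.5113.
Field: lon ⌊32.9712/20⌋ = 1 → B; lat ⌊169.5113/10⌋ = 16 → Q.
Square: lon ⌊12.9712/2⌋ = 6; lat ⌊9.5113/1⌋ = 9.
Subsquare: lon ⌊0.9712/0.0833333⌋ = 11 → l; lat ⌊0.5113/0.0416667⌋ = 12 → m.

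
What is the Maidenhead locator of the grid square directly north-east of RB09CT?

RB09du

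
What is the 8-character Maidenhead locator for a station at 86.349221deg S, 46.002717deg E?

Offset from 180°W / 90°S: lon 226.00272°, lat 3.65078°.
Field: 226.00272/20 → 11 → L, 3.65078/10 → 0 → A; chars LA.
Square: 6.00272/2 → 3, 3.65078/1 → 3; chars 33.
Subsquare: 0.00272/0.0833333 → 0 → a, 0.65078/0.0416667 → 15 → p; chars ap.
Extended square: 0.00272/0.00833333 → 0, 0.02578/0.00416667 → 6; chars 06.

LA33ap06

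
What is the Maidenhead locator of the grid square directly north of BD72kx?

Latitude subsquare x = 23; +1 → 24, wraps to 0 = a, carry into square.
Latitude square 2; +1 → 3.
The longitude characters are unchanged.

BD73ka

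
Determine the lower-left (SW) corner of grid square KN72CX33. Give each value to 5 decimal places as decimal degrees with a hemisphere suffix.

42.97083° N, 34.19167° E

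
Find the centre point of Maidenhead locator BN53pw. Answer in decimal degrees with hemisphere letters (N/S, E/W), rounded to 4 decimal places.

Field B=1, N=13: +1·20° lon, +13·10° lat → SW at lon -160°, lat 40°.
Square 5, 3: +5·2° lon, +3·1° lat → SW at lon -150°, lat 43°.
Subsquare p=15, w=22: +15·0.0833333° lon, +22·0.0416667° lat → SW at lon -148.75°, lat 43.9167°.
Cell spans 0.0833333° lon × 0.0416667° lat. Centre is SW corner plus half of each.
latitude 43.9375° N, longitude 148.7083° W.

43.9375° N, 148.7083° W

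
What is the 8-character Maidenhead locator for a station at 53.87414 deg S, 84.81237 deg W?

ED76od20

Offset from 180°W / 90°S: lon 95.18763°, lat 36.12586°.
Field: lon ⌊95.18763/20⌋ = 4 → E; lat ⌊36.12586/10⌋ = 3 → D.
Square: lon ⌊15.18763/2⌋ = 7; lat ⌊6.12586/1⌋ = 6.
Subsquare: lon ⌊1.18763/0.0833333⌋ = 14 → o; lat ⌊0.12586/0.0416667⌋ = 3 → d.
Extended square: lon ⌊0.02096/0.00833333⌋ = 2; lat ⌊0.00086/0.00416667⌋ = 0.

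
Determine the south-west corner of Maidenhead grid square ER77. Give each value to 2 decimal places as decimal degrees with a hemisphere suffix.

87.00° N, 86.00° W

Field E=4, R=17: +4·20° lon, +17·10° lat → SW at lon -100°, lat 80°.
Square 7, 7: +7·2° lon, +7·1° lat → SW at lon -86°, lat 87°.
latitude 87.00° N, longitude 86.00° W.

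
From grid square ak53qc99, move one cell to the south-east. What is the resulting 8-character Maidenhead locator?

Longitude extended square 9; +1 → 10, wraps to 0, carry into subsquare.
Longitude subsquare q = 16; +1 → 17 = r.
Latitude extended square 9; −1 → 8.

AK53rc08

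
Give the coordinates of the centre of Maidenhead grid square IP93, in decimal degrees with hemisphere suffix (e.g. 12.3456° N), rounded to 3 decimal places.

Field I=8, P=15: +8·20° lon, +15·10° lat → SW at lon -20°, lat 60°.
Square 9, 3: +9·2° lon, +3·1° lat → SW at lon -2°, lat 63°.
Cell spans 2° lon × 1° lat. Centre is SW corner plus half of each.
latitude 63.500° N, longitude 1.000° W.

63.500° N, 1.000° W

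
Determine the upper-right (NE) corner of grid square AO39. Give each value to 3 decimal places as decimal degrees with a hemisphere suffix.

60.000° N, 172.000° W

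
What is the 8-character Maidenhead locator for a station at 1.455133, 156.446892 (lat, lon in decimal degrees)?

QJ81fk39

Add 180° to longitude and 90° to latitude: 336.44689, 91.45513.
Field: 336.44689/20 → 16 → Q, 91.45513/10 → 9 → J; chars QJ.
Square: 16.44689/2 → 8, 1.45513/1 → 1; chars 81.
Subsquare: 0.44689/0.0833333 → 5 → f, 0.45513/0.0416667 → 10 → k; chars fk.
Extended square: 0.03023/0.00833333 → 3, 0.03847/0.00416667 → 9; chars 39.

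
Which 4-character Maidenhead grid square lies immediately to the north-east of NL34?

Longitude square 3; +1 → 4.
Latitude square 4; +1 → 5.

NL45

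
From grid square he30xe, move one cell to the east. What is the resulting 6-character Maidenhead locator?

Longitude subsquare x = 23; +1 → 24, wraps to 0 = a, carry into square.
Longitude square 3; +1 → 4.
The latitude characters are unchanged.

HE40ae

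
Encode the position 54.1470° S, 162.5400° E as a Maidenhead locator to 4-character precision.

Offset from 180°W / 90°S: lon 342.54°, lat 35.85°.
Field (20°×10°, letters A–R): lon ⌊342.54/20⌋ = 17 → R; lat ⌊35.85/10⌋ = 3 → D.
Square (2°×1°, digits 0–9): lon ⌊2.54/2⌋ = 1; lat ⌊5.85/1⌋ = 5.

RD15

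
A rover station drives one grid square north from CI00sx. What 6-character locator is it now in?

CI01sa

Latitude subsquare x = 23; +1 → 24, wraps to 0 = a, carry into square.
Latitude square 0; +1 → 1.
The longitude characters are unchanged.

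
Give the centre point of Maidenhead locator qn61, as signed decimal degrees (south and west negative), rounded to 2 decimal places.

41.50, 153.00

Field Q=16, N=13: +16·20° lon, +13·10° lat → SW at lon 140°, lat 40°.
Square 6, 1: +6·2° lon, +1·1° lat → SW at lon 152°, lat 41°.
Cell spans 2° lon × 1° lat. Centre is SW corner plus half of each.
latitude 41.50, longitude 153.00.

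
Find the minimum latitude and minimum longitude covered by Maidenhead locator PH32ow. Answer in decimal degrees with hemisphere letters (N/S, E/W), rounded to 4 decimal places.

17.0833° S, 127.1667° E

Field P=15, H=7: +15·20° lon, +7·10° lat → SW at lon 120°, lat -20°.
Square 3, 2: +3·2° lon, +2·1° lat → SW at lon 126°, lat -18°.
Subsquare o=14, w=22: +14·0.0833333° lon, +22·0.0416667° lat → SW at lon 127.167°, lat -17.0833°.
latitude 17.0833° S, longitude 127.1667° E.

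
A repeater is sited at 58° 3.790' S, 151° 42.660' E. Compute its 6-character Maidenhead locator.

QD51uw

Add 180° to longitude and 90° to latitude: 331.7110, 31.9368.
Field (20°×10°, letters A–R): lon ⌊331.7110/20⌋ = 16 → Q; lat ⌊31.9368/10⌋ = 3 → D.
Square (2°×1°, digits 0–9): lon ⌊11.7110/2⌋ = 5; lat ⌊1.9368/1⌋ = 1.
Subsquare (5′×2.5′, letters a–x): lon ⌊1.7110/0.0833333⌋ = 20 → u; lat ⌊0.9368/0.0416667⌋ = 22 → w.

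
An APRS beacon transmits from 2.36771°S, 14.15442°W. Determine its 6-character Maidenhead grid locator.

II27wp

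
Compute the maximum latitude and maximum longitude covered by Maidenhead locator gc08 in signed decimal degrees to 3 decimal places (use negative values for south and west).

Field G=6, C=2: +6·20° lon, +2·10° lat → SW at lon -60°, lat -70°.
Square 0, 8: +0·2° lon, +8·1° lat → SW at lon -60°, lat -62°.
Cell spans 2° lon × 1° lat. NE corner is SW corner plus one full cell.
latitude -61.000, longitude -58.000.

-61.000, -58.000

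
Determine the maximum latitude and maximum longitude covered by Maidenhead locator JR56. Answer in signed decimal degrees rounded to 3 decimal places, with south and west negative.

Field J=9, R=17: +9·20° lon, +17·10° lat → SW at lon 0°, lat 80°.
Square 5, 6: +5·2° lon, +6·1° lat → SW at lon 10°, lat 86°.
Cell spans 2° lon × 1° lat. NE corner is SW corner plus one full cell.
latitude 87.000, longitude 12.000.

87.000, 12.000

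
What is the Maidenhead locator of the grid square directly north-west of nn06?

MN97

Longitude square 0; −1 → -1, wraps to 9, carry into field.
Longitude field N = 13; −1 → 12 = M.
Latitude square 6; +1 → 7.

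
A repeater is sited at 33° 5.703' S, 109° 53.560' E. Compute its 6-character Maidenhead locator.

OF46wv

Shift to the Maidenhead origin (180°W, 90°S): lon 289.8927, lat 56.9049.
Field: 289.8927/20 → 14 → O, 56.9049/10 → 5 → F; chars OF.
Square: 9.8927/2 → 4, 6.9049/1 → 6; chars 46.
Subsquare: 1.8927/0.0833333 → 22 → w, 0.9049/0.0416667 → 21 → v; chars wv.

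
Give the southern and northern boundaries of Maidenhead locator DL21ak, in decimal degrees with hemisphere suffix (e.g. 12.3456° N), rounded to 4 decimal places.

21.4167° N, 21.4583° N

Field D=3, L=11: +3·20° lon, +11·10° lat → SW at lon -120°, lat 20°.
Square 2, 1: +2·2° lon, +1·1° lat → SW at lon -116°, lat 21°.
Subsquare a=0, k=10: +0·0.0833333° lon, +10·0.0416667° lat → SW at lon -116°, lat 21.4167°.
Cell spans 0.0833333° lon × 0.0416667° lat.
south 21.4167° N, north 21.4583° N.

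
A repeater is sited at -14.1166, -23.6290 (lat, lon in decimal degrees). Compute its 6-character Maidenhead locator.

HH85ev

Offset from 180°W / 90°S: lon 156.3710°, lat 75.8834°.
Field: lon ⌊156.3710/20⌋ = 7 → H; lat ⌊75.8834/10⌋ = 7 → H.
Square: lon ⌊16.3710/2⌋ = 8; lat ⌊5.8834/1⌋ = 5.
Subsquare: lon ⌊0.3710/0.0833333⌋ = 4 → e; lat ⌊0.8834/0.0416667⌋ = 21 → v.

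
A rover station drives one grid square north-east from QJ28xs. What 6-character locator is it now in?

QJ38at

Longitude subsquare x = 23; +1 → 24, wraps to 0 = a, carry into square.
Longitude square 2; +1 → 3.
Latitude subsquare s = 18; +1 → 19 = t.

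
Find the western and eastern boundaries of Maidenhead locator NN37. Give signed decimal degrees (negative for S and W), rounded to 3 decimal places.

86.000, 88.000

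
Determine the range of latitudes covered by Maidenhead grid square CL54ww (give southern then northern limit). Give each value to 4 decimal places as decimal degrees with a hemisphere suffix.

Field C=2, L=11: +2·20° lon, +11·10° lat → SW at lon -140°, lat 20°.
Square 5, 4: +5·2° lon, +4·1° lat → SW at lon -130°, lat 24°.
Subsquare w=22, w=22: +22·0.0833333° lon, +22·0.0416667° lat → SW at lon -128.167°, lat 24.9167°.
Cell spans 0.0833333° lon × 0.0416667° lat.
south 24.9167° N, north 24.9583° N.

24.9167° N, 24.9583° N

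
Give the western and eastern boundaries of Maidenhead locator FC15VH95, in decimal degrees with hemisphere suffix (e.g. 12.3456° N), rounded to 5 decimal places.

76.17500° W, 76.16667° W

Field F=5, C=2: +5·20° lon, +2·10° lat → SW at lon -80°, lat -70°.
Square 1, 5: +1·2° lon, +5·1° lat → SW at lon -78°, lat -65°.
Subsquare v=21, h=7: +21·0.0833333° lon, +7·0.0416667° lat → SW at lon -76.25°, lat -64.7083°.
Extended square 9, 5: +9·0.00833333° lon, +5·0.00416667° lat → SW at lon -76.175°, lat -64.6875°.
Cell spans 0.00833333° lon × 0.00416667° lat.
west 76.17500° W, east 76.16667° W.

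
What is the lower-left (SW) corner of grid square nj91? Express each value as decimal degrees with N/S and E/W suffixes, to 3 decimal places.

1.000° N, 98.000° E

Field N=13, J=9: +13·20° lon, +9·10° lat → SW at lon 80°, lat 0°.
Square 9, 1: +9·2° lon, +1·1° lat → SW at lon 98°, lat 1°.
latitude 1.000° N, longitude 98.000° E.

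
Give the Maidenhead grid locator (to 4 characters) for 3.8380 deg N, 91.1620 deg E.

Add 180° to longitude and 90° to latitude: 271.16, 93.84.
Field: lon ⌊271.16/20⌋ = 13 → N; lat ⌊93.84/10⌋ = 9 → J.
Square: lon ⌊11.16/2⌋ = 5; lat ⌊3.84/1⌋ = 3.

NJ53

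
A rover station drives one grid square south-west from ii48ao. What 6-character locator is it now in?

Longitude subsquare a = 0; −1 → -1, wraps to 23 = x, carry into square.
Longitude square 4; −1 → 3.
Latitude subsquare o = 14; −1 → 13 = n.

II38xn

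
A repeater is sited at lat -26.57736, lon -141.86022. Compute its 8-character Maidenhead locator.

Add 180° to longitude and 90° to latitude: 38.13978, 63.42264.
Field (20°×10°, letters A–R): 38.13978/20 → 1 → B, 63.42264/10 → 6 → G; chars BG.
Square (2°×1°, digits 0–9): 18.13978/2 → 9, 3.42264/1 → 3; chars 93.
Subsquare (5′×2.5′, letters a–x): 0.13978/0.0833333 → 1 → b, 0.42264/0.0416667 → 10 → k; chars bk.
Extended square (30″×15″, digits 0–9): 0.05645/0.00833333 → 6, 0.00597/0.00416667 → 1; chars 61.

BG93bk61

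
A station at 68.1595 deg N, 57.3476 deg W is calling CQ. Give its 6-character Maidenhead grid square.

GP18hd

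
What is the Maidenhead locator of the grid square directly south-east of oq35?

Longitude square 3; +1 → 4.
Latitude square 5; −1 → 4.

OQ44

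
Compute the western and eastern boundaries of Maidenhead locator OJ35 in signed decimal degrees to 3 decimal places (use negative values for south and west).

106.000, 108.000

Field O=14, J=9: +14·20° lon, +9·10° lat → SW at lon 100°, lat 0°.
Square 3, 5: +3·2° lon, +5·1° lat → SW at lon 106°, lat 5°.
Cell spans 2° lon × 1° lat.
west 106.000, east 108.000.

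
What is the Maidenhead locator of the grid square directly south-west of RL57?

RL46

Longitude square 5; −1 → 4.
Latitude square 7; −1 → 6.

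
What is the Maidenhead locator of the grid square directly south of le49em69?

Latitude extended square 9; −1 → 8.
The longitude characters are unchanged.

LE49em68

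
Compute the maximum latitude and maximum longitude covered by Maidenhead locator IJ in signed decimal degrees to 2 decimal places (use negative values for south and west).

10.00, 0.00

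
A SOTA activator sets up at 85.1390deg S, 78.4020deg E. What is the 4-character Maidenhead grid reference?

MA94

Offset from 180°W / 90°S: lon 258.40°, lat 4.86°.
Field: lon ⌊258.40/20⌋ = 12 → M; lat ⌊4.86/10⌋ = 0 → A.
Square: lon ⌊18.40/2⌋ = 9; lat ⌊4.86/1⌋ = 4.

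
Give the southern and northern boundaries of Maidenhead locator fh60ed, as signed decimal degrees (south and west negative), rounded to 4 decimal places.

Field F=5, H=7: +5·20° lon, +7·10° lat → SW at lon -80°, lat -20°.
Square 6, 0: +6·2° lon, +0·1° lat → SW at lon -68°, lat -20°.
Subsquare e=4, d=3: +4·0.0833333° lon, +3·0.0416667° lat → SW at lon -67.6667°, lat -19.875°.
Cell spans 0.0833333° lon × 0.0416667° lat.
south -19.8750, north -19.8333.

-19.8750, -19.8333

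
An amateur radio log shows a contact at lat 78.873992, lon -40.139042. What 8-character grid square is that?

GQ98wu39

Shift to the Maidenhead origin (180°W, 90°S): lon 139.86096, lat 168.87399.
Field (20°×10°, letters A–R): 139.86096/20 → 6 → G, 168.87399/10 → 16 → Q; chars GQ.
Square (2°×1°, digits 0–9): 19.86096/2 → 9, 8.87399/1 → 8; chars 98.
Subsquare (5′×2.5′, letters a–x): 1.86096/0.0833333 → 22 → w, 0.87399/0.0416667 → 20 → u; chars wu.
Extended square (30″×15″, digits 0–9): 0.02762/0.00833333 → 3, 0.04066/0.00416667 → 9; chars 39.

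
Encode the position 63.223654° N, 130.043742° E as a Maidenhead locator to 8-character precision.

PP53af53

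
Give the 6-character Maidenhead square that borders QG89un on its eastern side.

QG89vn

Longitude subsquare u = 20; +1 → 21 = v.
The latitude characters are unchanged.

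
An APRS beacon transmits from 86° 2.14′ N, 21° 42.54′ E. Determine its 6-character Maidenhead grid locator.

Shift to the Maidenhead origin (180°W, 90°S): lon 201.7090, lat 176.0357.
Field: 201.7090/20 → 10 → K, 176.0357/10 → 17 → R; chars KR.
Square: 1.7090/2 → 0, 6.0357/1 → 6; chars 06.
Subsquare: 1.7090/0.0833333 → 20 → u, 0.0357/0.0416667 → 0 → a; chars ua.

KR06ua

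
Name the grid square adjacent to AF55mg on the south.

Latitude subsquare g = 6; −1 → 5 = f.
The longitude characters are unchanged.

AF55mf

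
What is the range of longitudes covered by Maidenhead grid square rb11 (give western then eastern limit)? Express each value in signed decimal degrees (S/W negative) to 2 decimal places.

Field R=17, B=1: +17·20° lon, +1·10° lat → SW at lon 160°, lat -80°.
Square 1, 1: +1·2° lon, +1·1° lat → SW at lon 162°, lat -79°.
Cell spans 2° lon × 1° lat.
west 162.00, east 164.00.

162.00, 164.00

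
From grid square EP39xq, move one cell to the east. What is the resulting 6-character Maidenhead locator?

Longitude subsquare x = 23; +1 → 24, wraps to 0 = a, carry into square.
Longitude square 3; +1 → 4.
The latitude characters are unchanged.

EP49aq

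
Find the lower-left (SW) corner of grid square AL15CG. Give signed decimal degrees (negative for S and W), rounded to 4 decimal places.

Field A=0, L=11: +0·20° lon, +11·10° lat → SW at lon -180°, lat 20°.
Square 1, 5: +1·2° lon, +5·1° lat → SW at lon -178°, lat 25°.
Subsquare c=2, g=6: +2·0.0833333° lon, +6·0.0416667° lat → SW at lon -177.833°, lat 25.25°.
latitude 25.2500, longitude -177.8333.

25.2500, -177.8333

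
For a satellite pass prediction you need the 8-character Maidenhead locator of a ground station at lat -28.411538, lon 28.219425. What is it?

Offset from 180°W / 90°S: lon 208.21943°, lat 61.58846°.
Field: 208.21943/20 → 10 → K, 61.58846/10 → 6 → G; chars KG.
Square: 8.21943/2 → 4, 1.58846/1 → 1; chars 41.
Subsquare: 0.21943/0.0833333 → 2 → c, 0.58846/0.0416667 → 14 → o; chars co.
Extended square: 0.05276/0.00833333 → 6, 0.00513/0.00416667 → 1; chars 61.

KG41co61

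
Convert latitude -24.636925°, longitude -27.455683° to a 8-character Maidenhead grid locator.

HG65gi57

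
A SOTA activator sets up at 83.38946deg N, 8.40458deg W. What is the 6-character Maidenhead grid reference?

Add 180° to longitude and 90° to latitude: 171.5954, 173.3895.
Field (20°×10°, letters A–R): 171.5954/20 → 8 → I, 173.3895/10 → 17 → R; chars IR.
Square (2°×1°, digits 0–9): 11.5954/2 → 5, 3.3895/1 → 3; chars 53.
Subsquare (5′×2.5′, letters a–x): 1.5954/0.0833333 → 19 → t, 0.3895/0.0416667 → 9 → j; chars tj.

IR53tj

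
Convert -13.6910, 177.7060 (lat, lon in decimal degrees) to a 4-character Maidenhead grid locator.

Offset from 180°W / 90°S: lon 357.71°, lat 76.31°.
Field: lon ⌊357.71/20⌋ = 17 → R; lat ⌊76.31/10⌋ = 7 → H.
Square: lon ⌊17.71/2⌋ = 8; lat ⌊6.31/1⌋ = 6.

RH86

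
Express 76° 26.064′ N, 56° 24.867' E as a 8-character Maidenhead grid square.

Add 180° to longitude and 90° to latitude: 236.41445, 166.43440.
Field (20°×10°, letters A–R): lon ⌊236.41445/20⌋ = 11 → L; lat ⌊166.43440/10⌋ = 16 → Q.
Square (2°×1°, digits 0–9): lon ⌊16.41445/2⌋ = 8; lat ⌊6.43440/1⌋ = 6.
Subsquare (5′×2.5′, letters a–x): lon ⌊0.41445/0.0833333⌋ = 4 → e; lat ⌊0.43440/0.0416667⌋ = 10 → k.
Extended square (30″×15″, digits 0–9): lon ⌊0.08112/0.00833333⌋ = 9; lat ⌊0.01773/0.00416667⌋ = 4.

LQ86ek94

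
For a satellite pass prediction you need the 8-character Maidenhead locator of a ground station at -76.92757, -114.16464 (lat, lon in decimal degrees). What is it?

DB23wb07

Offset from 180°W / 90°S: lon 65.83536°, lat 13.07243°.
Field: 65.83536/20 → 3 → D, 13.07243/10 → 1 → B; chars DB.
Square: 5.83536/2 → 2, 3.07243/1 → 3; chars 23.
Subsquare: 1.83536/0.0833333 → 22 → w, 0.07243/0.0416667 → 1 → b; chars wb.
Extended square: 0.00203/0.00833333 → 0, 0.03076/0.00416667 → 7; chars 07.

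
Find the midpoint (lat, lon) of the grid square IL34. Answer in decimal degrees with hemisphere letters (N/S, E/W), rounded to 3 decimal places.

24.500° N, 13.000° W

Field I=8, L=11: +8·20° lon, +11·10° lat → SW at lon -20°, lat 20°.
Square 3, 4: +3·2° lon, +4·1° lat → SW at lon -14°, lat 24°.
Cell spans 2° lon × 1° lat. Centre is SW corner plus half of each.
latitude 24.500° N, longitude 13.000° W.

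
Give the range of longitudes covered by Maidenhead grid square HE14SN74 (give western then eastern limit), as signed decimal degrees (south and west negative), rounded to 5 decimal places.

-36.44167, -36.43333

Field H=7, E=4: +7·20° lon, +4·10° lat → SW at lon -40°, lat -50°.
Square 1, 4: +1·2° lon, +4·1° lat → SW at lon -38°, lat -46°.
Subsquare s=18, n=13: +18·0.0833333° lon, +13·0.0416667° lat → SW at lon -36.5°, lat -45.4583°.
Extended square 7, 4: +7·0.00833333° lon, +4·0.00416667° lat → SW at lon -36.4417°, lat -45.4417°.
Cell spans 0.00833333° lon × 0.00416667° lat.
west -36.44167, east -36.43333.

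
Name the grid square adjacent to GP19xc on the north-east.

GP29ad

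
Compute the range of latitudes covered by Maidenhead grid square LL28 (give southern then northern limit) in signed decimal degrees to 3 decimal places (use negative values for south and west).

28.000, 29.000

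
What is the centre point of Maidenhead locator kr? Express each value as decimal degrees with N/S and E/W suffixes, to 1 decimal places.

Field K=10, R=17: +10·20° lon, +17·10° lat → SW at lon 20°, lat 80°.
Cell spans 20° lon × 10° lat. Centre is SW corner plus half of each.
latitude 85.0° N, longitude 30.0° E.

85.0° N, 30.0° E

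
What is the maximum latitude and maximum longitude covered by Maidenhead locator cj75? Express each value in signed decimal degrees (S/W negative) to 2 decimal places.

Field C=2, J=9: +2·20° lon, +9·10° lat → SW at lon -140°, lat 0°.
Square 7, 5: +7·2° lon, +5·1° lat → SW at lon -126°, lat 5°.
Cell spans 2° lon × 1° lat. NE corner is SW corner plus one full cell.
latitude 6.00, longitude -124.00.

6.00, -124.00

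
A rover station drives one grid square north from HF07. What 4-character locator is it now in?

HF08

Latitude square 7; +1 → 8.
The longitude characters are unchanged.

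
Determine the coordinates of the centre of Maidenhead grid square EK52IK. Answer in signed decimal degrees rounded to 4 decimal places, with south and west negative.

12.4375, -89.2917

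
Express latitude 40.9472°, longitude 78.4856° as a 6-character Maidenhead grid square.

MN90fw

Offset from 180°W / 90°S: lon 258.4856°, lat 130.9472°.
Field: 258.4856/20 → 12 → M, 130.9472/10 → 13 → N; chars MN.
Square: 18.4856/2 → 9, 0.9472/1 → 0; chars 90.
Subsquare: 0.4856/0.0833333 → 5 → f, 0.9472/0.0416667 → 22 → w; chars fw.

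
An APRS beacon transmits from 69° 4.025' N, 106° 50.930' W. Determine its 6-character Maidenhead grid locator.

Shift to the Maidenhead origin (180°W, 90°S): lon 73.1512, lat 159.0671.
Field (20°×10°, letters A–R): lon ⌊73.1512/20⌋ = 3 → D; lat ⌊159.0671/10⌋ = 15 → P.
Square (2°×1°, digits 0–9): lon ⌊13.1512/2⌋ = 6; lat ⌊9.0671/1⌋ = 9.
Subsquare (5′×2.5′, letters a–x): lon ⌊1.1512/0.0833333⌋ = 13 → n; lat ⌊0.0671/0.0416667⌋ = 1 → b.

DP69nb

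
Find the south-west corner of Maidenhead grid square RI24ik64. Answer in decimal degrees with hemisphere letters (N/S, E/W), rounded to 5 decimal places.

5.56667° S, 164.71667° E

Field R=17, I=8: +17·20° lon, +8·10° lat → SW at lon 160°, lat -10°.
Square 2, 4: +2·2° lon, +4·1° lat → SW at lon 164°, lat -6°.
Subsquare i=8, k=10: +8·0.0833333° lon, +10·0.0416667° lat → SW at lon 164.667°, lat -5.58333°.
Extended square 6, 4: +6·0.00833333° lon, +4·0.00416667° lat → SW at lon 164.717°, lat -5.56667°.
latitude 5.56667° S, longitude 164.71667° E.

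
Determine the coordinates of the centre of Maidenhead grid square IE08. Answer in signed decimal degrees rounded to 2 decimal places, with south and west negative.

Field I=8, E=4: +8·20° lon, +4·10° lat → SW at lon -20°, lat -50°.
Square 0, 8: +0·2° lon, +8·1° lat → SW at lon -20°, lat -42°.
Cell spans 2° lon × 1° lat. Centre is SW corner plus half of each.
latitude -41.50, longitude -19.00.

-41.50, -19.00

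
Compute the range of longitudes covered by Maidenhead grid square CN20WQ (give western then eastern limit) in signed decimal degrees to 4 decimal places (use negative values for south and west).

Field C=2, N=13: +2·20° lon, +13·10° lat → SW at lon -140°, lat 40°.
Square 2, 0: +2·2° lon, +0·1° lat → SW at lon -136°, lat 40°.
Subsquare w=22, q=16: +22·0.0833333° lon, +16·0.0416667° lat → SW at lon -134.167°, lat 40.6667°.
Cell spans 0.0833333° lon × 0.0416667° lat.
west -134.1667, east -134.0833.

-134.1667, -134.0833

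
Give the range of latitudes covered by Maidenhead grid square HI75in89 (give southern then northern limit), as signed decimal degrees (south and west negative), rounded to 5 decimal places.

Field H=7, I=8: +7·20° lon, +8·10° lat → SW at lon -40°, lat -10°.
Square 7, 5: +7·2° lon, +5·1° lat → SW at lon -26°, lat -5°.
Subsquare i=8, n=13: +8·0.0833333° lon, +13·0.0416667° lat → SW at lon -25.3333°, lat -4.45833°.
Extended square 8, 9: +8·0.00833333° lon, +9·0.00416667° lat → SW at lon -25.2667°, lat -4.42083°.
Cell spans 0.00833333° lon × 0.00416667° lat.
south -4.42083, north -4.41667.

-4.42083, -4.41667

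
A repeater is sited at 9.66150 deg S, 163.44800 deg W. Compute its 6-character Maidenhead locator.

Shift to the Maidenhead origin (180°W, 90°S): lon 16.5520, lat 80.3385.
Field: 16.5520/20 → 0 → A, 80.3385/10 → 8 → I; chars AI.
Square: 16.5520/2 → 8, 0.3385/1 → 0; chars 80.
Subsquare: 0.5520/0.0833333 → 6 → g, 0.3385/0.0416667 → 8 → i; chars gi.

AI80gi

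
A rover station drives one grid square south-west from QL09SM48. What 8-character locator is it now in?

Longitude extended square 4; −1 → 3.
Latitude extended square 8; −1 → 7.

QL09sm37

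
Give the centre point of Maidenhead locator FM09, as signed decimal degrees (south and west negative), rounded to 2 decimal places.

39.50, -79.00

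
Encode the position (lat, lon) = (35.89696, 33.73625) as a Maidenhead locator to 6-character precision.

KM65uv

Add 180° to longitude and 90° to latitude: 213.7362, 125.8970.
Field (20°×10°, letters A–R): lon ⌊213.7362/20⌋ = 10 → K; lat ⌊125.8970/10⌋ = 12 → M.
Square (2°×1°, digits 0–9): lon ⌊13.7362/2⌋ = 6; lat ⌊5.8970/1⌋ = 5.
Subsquare (5′×2.5′, letters a–x): lon ⌊1.7362/0.0833333⌋ = 20 → u; lat ⌊0.8970/0.0416667⌋ = 21 → v.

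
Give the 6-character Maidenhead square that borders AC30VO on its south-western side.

Longitude subsquare v = 21; −1 → 20 = u.
Latitude subsquare o = 14; −1 → 13 = n.

AC30un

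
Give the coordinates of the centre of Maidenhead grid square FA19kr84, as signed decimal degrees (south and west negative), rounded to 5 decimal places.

Field F=5, A=0: +5·20° lon, +0·10° lat → SW at lon -80°, lat -90°.
Square 1, 9: +1·2° lon, +9·1° lat → SW at lon -78°, lat -81°.
Subsquare k=10, r=17: +10·0.0833333° lon, +17·0.0416667° lat → SW at lon -77.1667°, lat -80.2917°.
Extended square 8, 4: +8·0.00833333° lon, +4·0.00416667° lat → SW at lon -77.1°, lat -80.275°.
Cell spans 0.00833333° lon × 0.00416667° lat. Centre is SW corner plus half of each.
latitude -80.27292, longitude -77.09583.

-80.27292, -77.09583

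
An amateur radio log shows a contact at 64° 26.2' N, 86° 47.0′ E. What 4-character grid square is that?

Shift to the Maidenhead origin (180°W, 90°S): lon 266.78, lat 154.44.
Field: 266.78/20 → 13 → N, 154.44/10 → 15 → P; chars NP.
Square: 6.78/2 → 3, 4.44/1 → 4; chars 34.

NP34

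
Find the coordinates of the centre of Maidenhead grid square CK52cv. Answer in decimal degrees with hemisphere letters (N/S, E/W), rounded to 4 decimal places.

12.8958° N, 129.7917° W

Field C=2, K=10: +2·20° lon, +10·10° lat → SW at lon -140°, lat 10°.
Square 5, 2: +5·2° lon, +2·1° lat → SW at lon -130°, lat 12°.
Subsquare c=2, v=21: +2·0.0833333° lon, +21·0.0416667° lat → SW at lon -129.833°, lat 12.875°.
Cell spans 0.0833333° lon × 0.0416667° lat. Centre is SW corner plus half of each.
latitude 12.8958° N, longitude 129.7917° W.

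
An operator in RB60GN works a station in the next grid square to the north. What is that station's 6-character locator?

RB60go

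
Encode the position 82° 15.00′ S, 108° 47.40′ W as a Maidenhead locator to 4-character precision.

DA57

Offset from 180°W / 90°S: lon 71.21°, lat 7.75°.
Field (20°×10°, letters A–R): lon ⌊71.21/20⌋ = 3 → D; lat ⌊7.75/10⌋ = 0 → A.
Square (2°×1°, digits 0–9): lon ⌊11.21/2⌋ = 5; lat ⌊7.75/1⌋ = 7.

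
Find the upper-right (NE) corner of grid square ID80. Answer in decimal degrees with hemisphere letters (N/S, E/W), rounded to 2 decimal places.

59.00° S, 2.00° W

Field I=8, D=3: +8·20° lon, +3·10° lat → SW at lon -20°, lat -60°.
Square 8, 0: +8·2° lon, +0·1° lat → SW at lon -4°, lat -60°.
Cell spans 2° lon × 1° lat. NE corner is SW corner plus one full cell.
latitude 59.00° S, longitude 2.00° W.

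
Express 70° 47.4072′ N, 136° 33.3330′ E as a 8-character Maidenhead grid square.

PQ80gs69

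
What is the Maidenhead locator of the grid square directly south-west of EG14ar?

EG04xq

Longitude subsquare a = 0; −1 → -1, wraps to 23 = x, carry into square.
Longitude square 1; −1 → 0.
Latitude subsquare r = 17; −1 → 16 = q.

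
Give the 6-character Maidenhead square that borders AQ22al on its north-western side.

AQ12xm

Longitude subsquare a = 0; −1 → -1, wraps to 23 = x, carry into square.
Longitude square 2; −1 → 1.
Latitude subsquare l = 11; +1 → 12 = m.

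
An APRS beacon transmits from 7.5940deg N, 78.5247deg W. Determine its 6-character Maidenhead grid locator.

FJ07ro

Offset from 180°W / 90°S: lon 101.4753°, lat 97.5940°.
Field: lon ⌊101.4753/20⌋ = 5 → F; lat ⌊97.5940/10⌋ = 9 → J.
Square: lon ⌊1.4753/2⌋ = 0; lat ⌊7.5940/1⌋ = 7.
Subsquare: lon ⌊1.4753/0.0833333⌋ = 17 → r; lat ⌊0.5940/0.0416667⌋ = 14 → o.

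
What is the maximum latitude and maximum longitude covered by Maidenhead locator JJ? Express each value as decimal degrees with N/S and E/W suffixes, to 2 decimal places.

10.00° N, 20.00° E

Field J=9, J=9: +9·20° lon, +9·10° lat → SW at lon 0°, lat 0°.
Cell spans 20° lon × 10° lat. NE corner is SW corner plus one full cell.
latitude 10.00° N, longitude 20.00° E.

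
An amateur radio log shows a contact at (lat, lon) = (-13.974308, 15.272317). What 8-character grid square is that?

JH76pa26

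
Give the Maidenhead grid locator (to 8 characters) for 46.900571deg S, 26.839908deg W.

HE63nc93

Add 180° to longitude and 90° to latitude: 153.16009, 43.09943.
Field: 153.16009/20 → 7 → H, 43.09943/10 → 4 → E; chars HE.
Square: 13.16009/2 → 6, 3.09943/1 → 3; chars 63.
Subsquare: 1.16009/0.0833333 → 13 → n, 0.09943/0.0416667 → 2 → c; chars nc.
Extended square: 0.07676/0.00833333 → 9, 0.01610/0.00416667 → 3; chars 93.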